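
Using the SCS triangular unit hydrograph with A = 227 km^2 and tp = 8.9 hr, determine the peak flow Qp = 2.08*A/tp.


SCS formula: Qp = 2.08 * A / tp.
Qp = 2.08 * 227 / 8.9
   = 472.16 / 8.9
   = 53.05 m^3/s per cm.

53.05


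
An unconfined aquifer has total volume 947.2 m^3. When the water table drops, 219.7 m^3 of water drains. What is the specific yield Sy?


Specific yield Sy = Volume drained / Total volume.
Sy = 219.7 / 947.2
   = 0.2319.

0.2319


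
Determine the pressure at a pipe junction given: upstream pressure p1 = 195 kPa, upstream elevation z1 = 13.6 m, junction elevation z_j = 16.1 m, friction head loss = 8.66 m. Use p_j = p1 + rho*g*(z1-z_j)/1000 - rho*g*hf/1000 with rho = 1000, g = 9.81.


Junction pressure: p_j = p1 + rho*g*(z1 - z_j)/1000 - rho*g*hf/1000.
Elevation term = 1000*9.81*(13.6 - 16.1)/1000 = -24.525 kPa.
Friction term = 1000*9.81*8.66/1000 = 84.955 kPa.
p_j = 195 + -24.525 - 84.955 = 85.52 kPa.

85.52


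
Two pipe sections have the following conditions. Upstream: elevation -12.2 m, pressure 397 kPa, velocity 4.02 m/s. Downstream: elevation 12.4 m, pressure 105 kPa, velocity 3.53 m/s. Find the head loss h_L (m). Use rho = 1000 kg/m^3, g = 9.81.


Total head at each section: H = z + p/(rho*g) + V^2/(2g).
H1 = -12.2 + 397*1000/(1000*9.81) + 4.02^2/(2*9.81)
   = -12.2 + 40.469 + 0.8237
   = 29.093 m.
H2 = 12.4 + 105*1000/(1000*9.81) + 3.53^2/(2*9.81)
   = 12.4 + 10.703 + 0.6351
   = 23.738 m.
h_L = H1 - H2 = 29.093 - 23.738 = 5.354 m.

5.354


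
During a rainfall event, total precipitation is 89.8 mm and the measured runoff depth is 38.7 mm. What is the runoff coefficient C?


The runoff coefficient C = runoff depth / rainfall depth.
C = 38.7 / 89.8
  = 0.431.

0.431


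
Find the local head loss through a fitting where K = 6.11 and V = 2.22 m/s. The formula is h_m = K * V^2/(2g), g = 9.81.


Minor loss formula: h_m = K * V^2/(2g).
V^2 = 2.22^2 = 4.9284.
V^2/(2g) = 4.9284 / 19.62 = 0.2512 m.
h_m = 6.11 * 0.2512 = 1.5348 m.

1.5348


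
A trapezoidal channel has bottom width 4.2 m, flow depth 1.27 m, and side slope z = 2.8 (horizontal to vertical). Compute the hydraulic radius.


For a trapezoidal section with side slope z:
A = (b + z*y)*y = (4.2 + 2.8*1.27)*1.27 = 9.85 m^2.
P = b + 2*y*sqrt(1 + z^2) = 4.2 + 2*1.27*sqrt(1 + 2.8^2) = 11.752 m.
R = A/P = 9.85 / 11.752 = 0.8382 m.

0.8382


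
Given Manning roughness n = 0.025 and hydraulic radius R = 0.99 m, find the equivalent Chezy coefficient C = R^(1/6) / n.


The Chezy coefficient relates to Manning's n through C = R^(1/6) / n.
R^(1/6) = 0.99^(1/6) = 0.998326.
C = 0.998326 / 0.025 = 39.93 m^(1/2)/s.

39.93


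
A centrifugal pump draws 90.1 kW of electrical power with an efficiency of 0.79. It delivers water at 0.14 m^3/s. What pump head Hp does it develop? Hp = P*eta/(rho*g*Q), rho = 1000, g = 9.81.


Pump head formula: Hp = P * eta / (rho * g * Q).
Numerator: P * eta = 90.1 * 1000 * 0.79 = 71179.0 W.
Denominator: rho * g * Q = 1000 * 9.81 * 0.14 = 1373.4.
Hp = 71179.0 / 1373.4 = 51.83 m.

51.83


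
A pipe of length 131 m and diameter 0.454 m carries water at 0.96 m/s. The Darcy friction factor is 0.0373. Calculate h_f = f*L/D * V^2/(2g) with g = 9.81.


Darcy-Weisbach equation: h_f = f * (L/D) * V^2/(2g).
f * L/D = 0.0373 * 131/0.454 = 10.7628.
V^2/(2g) = 0.96^2 / (2*9.81) = 0.9216 / 19.62 = 0.047 m.
h_f = 10.7628 * 0.047 = 0.506 m.

0.506


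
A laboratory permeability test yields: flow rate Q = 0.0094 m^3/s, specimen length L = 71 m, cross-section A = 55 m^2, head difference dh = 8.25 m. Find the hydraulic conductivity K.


From K = Q*L / (A*dh):
Numerator: Q*L = 0.0094 * 71 = 0.6674.
Denominator: A*dh = 55 * 8.25 = 453.75.
K = 0.6674 / 453.75 = 0.001471 m/s.

0.001471


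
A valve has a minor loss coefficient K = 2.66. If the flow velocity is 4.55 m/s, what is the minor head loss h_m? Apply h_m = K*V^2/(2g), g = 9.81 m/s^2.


Minor loss formula: h_m = K * V^2/(2g).
V^2 = 4.55^2 = 20.7025.
V^2/(2g) = 20.7025 / 19.62 = 1.0552 m.
h_m = 2.66 * 1.0552 = 2.8068 m.

2.8068


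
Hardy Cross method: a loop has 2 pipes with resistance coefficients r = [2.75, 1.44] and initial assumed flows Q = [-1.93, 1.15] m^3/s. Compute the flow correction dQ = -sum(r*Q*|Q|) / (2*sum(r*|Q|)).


Numerator terms (r*Q*|Q|): 2.75*-1.93*|-1.93| = -10.2435; 1.44*1.15*|1.15| = 1.9044.
Sum of numerator = -8.3391.
Denominator terms (r*|Q|): 2.75*|-1.93| = 5.3075; 1.44*|1.15| = 1.656.
2 * sum of denominator = 2 * 6.9635 = 13.927.
dQ = --8.3391 / 13.927 = 0.5988 m^3/s.

0.5988


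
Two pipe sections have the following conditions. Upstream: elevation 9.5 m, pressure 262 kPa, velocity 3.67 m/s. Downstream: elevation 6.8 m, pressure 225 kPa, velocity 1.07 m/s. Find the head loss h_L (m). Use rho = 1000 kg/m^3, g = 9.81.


Total head at each section: H = z + p/(rho*g) + V^2/(2g).
H1 = 9.5 + 262*1000/(1000*9.81) + 3.67^2/(2*9.81)
   = 9.5 + 26.707 + 0.6865
   = 36.894 m.
H2 = 6.8 + 225*1000/(1000*9.81) + 1.07^2/(2*9.81)
   = 6.8 + 22.936 + 0.0584
   = 29.794 m.
h_L = H1 - H2 = 36.894 - 29.794 = 7.1 m.

7.1


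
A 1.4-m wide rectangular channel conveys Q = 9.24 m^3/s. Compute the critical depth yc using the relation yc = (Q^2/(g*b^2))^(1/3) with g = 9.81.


Using yc = (Q^2 / (g * b^2))^(1/3):
Q^2 = 9.24^2 = 85.38.
g * b^2 = 9.81 * 1.4^2 = 9.81 * 1.96 = 19.23.
Q^2 / (g*b^2) = 85.38 / 19.23 = 4.4399.
yc = 4.4399^(1/3) = 1.6436 m.

1.6436


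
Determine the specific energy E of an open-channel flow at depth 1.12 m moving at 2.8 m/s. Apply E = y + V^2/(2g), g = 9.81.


Specific energy E = y + V^2/(2g).
Velocity head = V^2/(2g) = 2.8^2 / (2*9.81) = 7.84 / 19.62 = 0.3996 m.
E = 1.12 + 0.3996 = 1.5196 m.

1.5196


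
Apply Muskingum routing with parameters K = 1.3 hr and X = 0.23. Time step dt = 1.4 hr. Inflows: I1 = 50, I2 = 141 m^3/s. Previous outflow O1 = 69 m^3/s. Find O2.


Muskingum coefficients:
denom = 2*K*(1-X) + dt = 2*1.3*(1-0.23) + 1.4 = 3.402.
C0 = (dt - 2*K*X)/denom = (1.4 - 2*1.3*0.23)/3.402 = 0.2357.
C1 = (dt + 2*K*X)/denom = (1.4 + 2*1.3*0.23)/3.402 = 0.5873.
C2 = (2*K*(1-X) - dt)/denom = 0.177.
O2 = C0*I2 + C1*I1 + C2*O1
   = 0.2357*141 + 0.5873*50 + 0.177*69
   = 74.81 m^3/s.

74.81


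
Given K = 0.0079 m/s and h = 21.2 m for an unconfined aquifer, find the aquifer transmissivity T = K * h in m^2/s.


Transmissivity is defined as T = K * h.
T = 0.0079 * 21.2
  = 0.1675 m^2/s.

0.1675


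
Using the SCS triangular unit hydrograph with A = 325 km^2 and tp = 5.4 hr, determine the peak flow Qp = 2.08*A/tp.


SCS formula: Qp = 2.08 * A / tp.
Qp = 2.08 * 325 / 5.4
   = 676.0 / 5.4
   = 125.19 m^3/s per cm.

125.19


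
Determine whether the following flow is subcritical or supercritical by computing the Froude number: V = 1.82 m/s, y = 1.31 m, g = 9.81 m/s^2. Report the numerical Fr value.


The Froude number is defined as Fr = V / sqrt(g*y).
g*y = 9.81 * 1.31 = 12.8511.
sqrt(g*y) = sqrt(12.8511) = 3.5848.
Fr = 1.82 / 3.5848 = 0.5077.
Since Fr < 1, the flow is subcritical.

0.5077


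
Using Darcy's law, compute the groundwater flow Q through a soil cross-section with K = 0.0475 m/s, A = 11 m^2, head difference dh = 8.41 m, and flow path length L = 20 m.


Darcy's law: Q = K * A * i, where i = dh/L.
Hydraulic gradient i = 8.41 / 20 = 0.4205.
Q = 0.0475 * 11 * 0.4205
  = 0.2197 m^3/s.

0.2197


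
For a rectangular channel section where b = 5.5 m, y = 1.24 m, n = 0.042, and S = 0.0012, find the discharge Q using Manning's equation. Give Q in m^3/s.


For a rectangular channel, the cross-sectional area A = b * y = 5.5 * 1.24 = 6.82 m^2.
The wetted perimeter P = b + 2y = 5.5 + 2*1.24 = 7.98 m.
Hydraulic radius R = A/P = 6.82/7.98 = 0.8546 m.
Velocity V = (1/n)*R^(2/3)*S^(1/2) = (1/0.042)*0.8546^(2/3)*0.0012^(1/2) = 0.7428 m/s.
Discharge Q = A * V = 6.82 * 0.7428 = 5.066 m^3/s.

5.066


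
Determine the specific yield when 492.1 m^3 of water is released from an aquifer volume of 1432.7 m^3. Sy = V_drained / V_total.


Specific yield Sy = Volume drained / Total volume.
Sy = 492.1 / 1432.7
   = 0.3435.

0.3435


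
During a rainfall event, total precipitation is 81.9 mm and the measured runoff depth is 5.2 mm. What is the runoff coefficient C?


The runoff coefficient C = runoff depth / rainfall depth.
C = 5.2 / 81.9
  = 0.0635.

0.0635


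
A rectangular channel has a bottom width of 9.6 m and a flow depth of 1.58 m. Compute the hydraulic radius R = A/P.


For a rectangular section:
Flow area A = b * y = 9.6 * 1.58 = 15.17 m^2.
Wetted perimeter P = b + 2y = 9.6 + 2*1.58 = 12.76 m.
Hydraulic radius R = A/P = 15.17 / 12.76 = 1.1887 m.

1.1887


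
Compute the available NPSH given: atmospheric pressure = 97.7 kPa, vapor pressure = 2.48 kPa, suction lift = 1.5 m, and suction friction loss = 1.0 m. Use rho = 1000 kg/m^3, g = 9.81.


NPSHa = p_atm/(rho*g) - z_s - hf_s - p_vap/(rho*g).
p_atm/(rho*g) = 97.7*1000 / (1000*9.81) = 9.959 m.
p_vap/(rho*g) = 2.48*1000 / (1000*9.81) = 0.253 m.
NPSHa = 9.959 - 1.5 - 1.0 - 0.253
      = 7.21 m.

7.21


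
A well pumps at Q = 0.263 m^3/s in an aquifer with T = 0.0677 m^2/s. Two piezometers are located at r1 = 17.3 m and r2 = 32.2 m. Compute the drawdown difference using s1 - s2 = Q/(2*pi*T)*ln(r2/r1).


Thiem equation: s1 - s2 = Q/(2*pi*T) * ln(r2/r1).
ln(r2/r1) = ln(32.2/17.3) = 0.6213.
Q/(2*pi*T) = 0.263 / (2*pi*0.0677) = 0.263 / 0.4254 = 0.6183.
s1 - s2 = 0.6183 * 0.6213 = 0.3841 m.

0.3841


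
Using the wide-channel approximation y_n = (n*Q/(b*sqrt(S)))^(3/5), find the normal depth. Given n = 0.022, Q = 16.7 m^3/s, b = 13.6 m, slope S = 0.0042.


We use the wide-channel approximation y_n = (n*Q/(b*sqrt(S)))^(3/5).
sqrt(S) = sqrt(0.0042) = 0.064807.
Numerator: n*Q = 0.022 * 16.7 = 0.3674.
Denominator: b*sqrt(S) = 13.6 * 0.064807 = 0.881375.
arg = 0.4168.
y_n = 0.4168^(3/5) = 0.5915 m.

0.5915


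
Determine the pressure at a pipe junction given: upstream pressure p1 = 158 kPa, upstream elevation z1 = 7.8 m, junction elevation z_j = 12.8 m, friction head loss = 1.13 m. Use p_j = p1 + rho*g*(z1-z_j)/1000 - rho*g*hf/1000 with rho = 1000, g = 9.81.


Junction pressure: p_j = p1 + rho*g*(z1 - z_j)/1000 - rho*g*hf/1000.
Elevation term = 1000*9.81*(7.8 - 12.8)/1000 = -49.05 kPa.
Friction term = 1000*9.81*1.13/1000 = 11.085 kPa.
p_j = 158 + -49.05 - 11.085 = 97.86 kPa.

97.86


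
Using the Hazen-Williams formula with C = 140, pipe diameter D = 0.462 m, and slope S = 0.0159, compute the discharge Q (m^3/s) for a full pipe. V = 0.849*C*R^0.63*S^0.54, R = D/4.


For a full circular pipe, R = D/4 = 0.462/4 = 0.1155 m.
V = 0.849 * 140 * 0.1155^0.63 * 0.0159^0.54
  = 0.849 * 140 * 0.2567 * 0.106845
  = 3.26 m/s.
Pipe area A = pi*D^2/4 = pi*0.462^2/4 = 0.1676 m^2.
Q = A * V = 0.1676 * 3.26 = 0.5465 m^3/s.

0.5465


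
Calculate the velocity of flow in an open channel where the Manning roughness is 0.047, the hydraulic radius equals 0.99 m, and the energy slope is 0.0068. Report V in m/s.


Manning's equation gives V = (1/n) * R^(2/3) * S^(1/2).
First, compute R^(2/3) = 0.99^(2/3) = 0.9933.
Next, S^(1/2) = 0.0068^(1/2) = 0.082462.
Then 1/n = 1/0.047 = 21.28.
V = 21.28 * 0.9933 * 0.082462 = 1.7428 m/s.

1.7428


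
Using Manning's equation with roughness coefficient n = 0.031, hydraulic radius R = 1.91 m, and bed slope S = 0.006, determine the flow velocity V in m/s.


Manning's equation gives V = (1/n) * R^(2/3) * S^(1/2).
First, compute R^(2/3) = 1.91^(2/3) = 1.5394.
Next, S^(1/2) = 0.006^(1/2) = 0.07746.
Then 1/n = 1/0.031 = 32.26.
V = 32.26 * 1.5394 * 0.07746 = 3.8465 m/s.

3.8465


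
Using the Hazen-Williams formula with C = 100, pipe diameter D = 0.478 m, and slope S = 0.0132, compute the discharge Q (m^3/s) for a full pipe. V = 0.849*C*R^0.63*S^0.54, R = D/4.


For a full circular pipe, R = D/4 = 0.478/4 = 0.1195 m.
V = 0.849 * 100 * 0.1195^0.63 * 0.0132^0.54
  = 0.849 * 100 * 0.262266 * 0.09663
  = 2.1516 m/s.
Pipe area A = pi*D^2/4 = pi*0.478^2/4 = 0.1795 m^2.
Q = A * V = 0.1795 * 2.1516 = 0.3861 m^3/s.

0.3861


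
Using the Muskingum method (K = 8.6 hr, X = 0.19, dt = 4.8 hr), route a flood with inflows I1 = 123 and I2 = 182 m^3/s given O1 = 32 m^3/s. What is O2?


Muskingum coefficients:
denom = 2*K*(1-X) + dt = 2*8.6*(1-0.19) + 4.8 = 18.732.
C0 = (dt - 2*K*X)/denom = (4.8 - 2*8.6*0.19)/18.732 = 0.0818.
C1 = (dt + 2*K*X)/denom = (4.8 + 2*8.6*0.19)/18.732 = 0.4307.
C2 = (2*K*(1-X) - dt)/denom = 0.4875.
O2 = C0*I2 + C1*I1 + C2*O1
   = 0.0818*182 + 0.4307*123 + 0.4875*32
   = 83.46 m^3/s.

83.46


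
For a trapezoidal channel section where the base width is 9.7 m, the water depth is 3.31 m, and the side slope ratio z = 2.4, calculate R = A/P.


For a trapezoidal section with side slope z:
A = (b + z*y)*y = (9.7 + 2.4*3.31)*3.31 = 58.402 m^2.
P = b + 2*y*sqrt(1 + z^2) = 9.7 + 2*3.31*sqrt(1 + 2.4^2) = 26.912 m.
R = A/P = 58.402 / 26.912 = 2.1701 m.

2.1701


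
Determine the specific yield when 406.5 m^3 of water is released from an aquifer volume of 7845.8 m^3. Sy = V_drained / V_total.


Specific yield Sy = Volume drained / Total volume.
Sy = 406.5 / 7845.8
   = 0.0518.

0.0518


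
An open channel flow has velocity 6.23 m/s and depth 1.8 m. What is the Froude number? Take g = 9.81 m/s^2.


The Froude number is defined as Fr = V / sqrt(g*y).
g*y = 9.81 * 1.8 = 17.658.
sqrt(g*y) = sqrt(17.658) = 4.2021.
Fr = 6.23 / 4.2021 = 1.4826.

1.4826


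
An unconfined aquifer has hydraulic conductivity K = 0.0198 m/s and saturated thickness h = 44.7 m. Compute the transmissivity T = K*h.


Transmissivity is defined as T = K * h.
T = 0.0198 * 44.7
  = 0.8851 m^2/s.

0.8851


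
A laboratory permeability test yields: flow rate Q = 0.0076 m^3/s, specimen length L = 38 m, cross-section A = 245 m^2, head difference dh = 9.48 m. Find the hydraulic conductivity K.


From K = Q*L / (A*dh):
Numerator: Q*L = 0.0076 * 38 = 0.2888.
Denominator: A*dh = 245 * 9.48 = 2322.6.
K = 0.2888 / 2322.6 = 0.000124 m/s.

0.000124


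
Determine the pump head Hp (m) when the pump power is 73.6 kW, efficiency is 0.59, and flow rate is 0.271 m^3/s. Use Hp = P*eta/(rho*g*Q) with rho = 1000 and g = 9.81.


Pump head formula: Hp = P * eta / (rho * g * Q).
Numerator: P * eta = 73.6 * 1000 * 0.59 = 43424.0 W.
Denominator: rho * g * Q = 1000 * 9.81 * 0.271 = 2658.51.
Hp = 43424.0 / 2658.51 = 16.33 m.

16.33


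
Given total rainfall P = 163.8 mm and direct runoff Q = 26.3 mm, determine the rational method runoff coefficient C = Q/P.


The runoff coefficient C = runoff depth / rainfall depth.
C = 26.3 / 163.8
  = 0.1606.

0.1606


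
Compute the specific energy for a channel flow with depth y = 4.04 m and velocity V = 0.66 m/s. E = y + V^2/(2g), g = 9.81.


Specific energy E = y + V^2/(2g).
Velocity head = V^2/(2g) = 0.66^2 / (2*9.81) = 0.4356 / 19.62 = 0.0222 m.
E = 4.04 + 0.0222 = 4.0622 m.

4.0622


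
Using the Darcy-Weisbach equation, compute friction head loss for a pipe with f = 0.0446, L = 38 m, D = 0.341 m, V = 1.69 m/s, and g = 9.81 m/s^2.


Darcy-Weisbach equation: h_f = f * (L/D) * V^2/(2g).
f * L/D = 0.0446 * 38/0.341 = 4.9701.
V^2/(2g) = 1.69^2 / (2*9.81) = 2.8561 / 19.62 = 0.1456 m.
h_f = 4.9701 * 0.1456 = 0.723 m.

0.723


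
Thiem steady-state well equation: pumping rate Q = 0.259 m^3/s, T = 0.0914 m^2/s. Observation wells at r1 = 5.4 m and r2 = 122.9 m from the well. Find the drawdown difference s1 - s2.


Thiem equation: s1 - s2 = Q/(2*pi*T) * ln(r2/r1).
ln(r2/r1) = ln(122.9/5.4) = 3.125.
Q/(2*pi*T) = 0.259 / (2*pi*0.0914) = 0.259 / 0.5743 = 0.451.
s1 - s2 = 0.451 * 3.125 = 1.4094 m.

1.4094


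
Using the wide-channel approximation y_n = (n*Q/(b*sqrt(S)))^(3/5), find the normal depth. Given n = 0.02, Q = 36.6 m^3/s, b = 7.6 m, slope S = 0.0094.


We use the wide-channel approximation y_n = (n*Q/(b*sqrt(S)))^(3/5).
sqrt(S) = sqrt(0.0094) = 0.096954.
Numerator: n*Q = 0.02 * 36.6 = 0.732.
Denominator: b*sqrt(S) = 7.6 * 0.096954 = 0.73685.
arg = 0.9934.
y_n = 0.9934^(3/5) = 0.996 m.

0.996


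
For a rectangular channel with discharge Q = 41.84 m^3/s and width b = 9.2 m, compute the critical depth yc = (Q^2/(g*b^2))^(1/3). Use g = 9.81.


Using yc = (Q^2 / (g * b^2))^(1/3):
Q^2 = 41.84^2 = 1750.59.
g * b^2 = 9.81 * 9.2^2 = 9.81 * 84.64 = 830.32.
Q^2 / (g*b^2) = 1750.59 / 830.32 = 2.1083.
yc = 2.1083^(1/3) = 1.2823 m.

1.2823


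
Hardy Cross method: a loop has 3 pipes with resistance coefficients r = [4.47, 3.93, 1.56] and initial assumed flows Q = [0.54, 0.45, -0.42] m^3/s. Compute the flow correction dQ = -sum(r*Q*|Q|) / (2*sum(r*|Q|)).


Numerator terms (r*Q*|Q|): 4.47*0.54*|0.54| = 1.3035; 3.93*0.45*|0.45| = 0.7958; 1.56*-0.42*|-0.42| = -0.2752.
Sum of numerator = 1.8241.
Denominator terms (r*|Q|): 4.47*|0.54| = 2.4138; 3.93*|0.45| = 1.7685; 1.56*|-0.42| = 0.6552.
2 * sum of denominator = 2 * 4.8375 = 9.675.
dQ = -1.8241 / 9.675 = -0.1885 m^3/s.

-0.1885


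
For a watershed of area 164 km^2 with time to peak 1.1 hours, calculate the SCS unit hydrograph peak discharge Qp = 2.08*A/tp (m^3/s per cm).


SCS formula: Qp = 2.08 * A / tp.
Qp = 2.08 * 164 / 1.1
   = 341.12 / 1.1
   = 310.11 m^3/s per cm.

310.11


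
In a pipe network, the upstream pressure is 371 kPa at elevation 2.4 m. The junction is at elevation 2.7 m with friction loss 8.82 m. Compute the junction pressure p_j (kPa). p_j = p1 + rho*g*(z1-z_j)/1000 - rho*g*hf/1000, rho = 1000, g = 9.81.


Junction pressure: p_j = p1 + rho*g*(z1 - z_j)/1000 - rho*g*hf/1000.
Elevation term = 1000*9.81*(2.4 - 2.7)/1000 = -2.943 kPa.
Friction term = 1000*9.81*8.82/1000 = 86.524 kPa.
p_j = 371 + -2.943 - 86.524 = 281.53 kPa.

281.53


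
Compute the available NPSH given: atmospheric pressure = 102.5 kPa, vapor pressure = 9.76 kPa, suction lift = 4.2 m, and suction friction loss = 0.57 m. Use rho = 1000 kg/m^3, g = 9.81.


NPSHa = p_atm/(rho*g) - z_s - hf_s - p_vap/(rho*g).
p_atm/(rho*g) = 102.5*1000 / (1000*9.81) = 10.449 m.
p_vap/(rho*g) = 9.76*1000 / (1000*9.81) = 0.995 m.
NPSHa = 10.449 - 4.2 - 0.57 - 0.995
      = 4.68 m.

4.68


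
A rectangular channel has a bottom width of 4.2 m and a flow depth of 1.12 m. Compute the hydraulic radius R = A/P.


For a rectangular section:
Flow area A = b * y = 4.2 * 1.12 = 4.7 m^2.
Wetted perimeter P = b + 2y = 4.2 + 2*1.12 = 6.44 m.
Hydraulic radius R = A/P = 4.7 / 6.44 = 0.7304 m.

0.7304


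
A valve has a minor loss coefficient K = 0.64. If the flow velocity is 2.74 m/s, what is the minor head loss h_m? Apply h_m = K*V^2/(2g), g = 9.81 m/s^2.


Minor loss formula: h_m = K * V^2/(2g).
V^2 = 2.74^2 = 7.5076.
V^2/(2g) = 7.5076 / 19.62 = 0.3827 m.
h_m = 0.64 * 0.3827 = 0.2449 m.

0.2449


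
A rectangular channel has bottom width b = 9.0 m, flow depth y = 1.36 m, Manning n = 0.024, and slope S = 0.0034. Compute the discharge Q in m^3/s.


For a rectangular channel, the cross-sectional area A = b * y = 9.0 * 1.36 = 12.24 m^2.
The wetted perimeter P = b + 2y = 9.0 + 2*1.36 = 11.72 m.
Hydraulic radius R = A/P = 12.24/11.72 = 1.0444 m.
Velocity V = (1/n)*R^(2/3)*S^(1/2) = (1/0.024)*1.0444^(2/3)*0.0034^(1/2) = 2.5009 m/s.
Discharge Q = A * V = 12.24 * 2.5009 = 30.611 m^3/s.

30.611


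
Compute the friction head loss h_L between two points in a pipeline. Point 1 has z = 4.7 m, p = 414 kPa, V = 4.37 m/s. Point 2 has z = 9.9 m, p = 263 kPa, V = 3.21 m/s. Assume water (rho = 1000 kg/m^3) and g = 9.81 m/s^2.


Total head at each section: H = z + p/(rho*g) + V^2/(2g).
H1 = 4.7 + 414*1000/(1000*9.81) + 4.37^2/(2*9.81)
   = 4.7 + 42.202 + 0.9733
   = 47.875 m.
H2 = 9.9 + 263*1000/(1000*9.81) + 3.21^2/(2*9.81)
   = 9.9 + 26.809 + 0.5252
   = 37.235 m.
h_L = H1 - H2 = 47.875 - 37.235 = 10.641 m.

10.641


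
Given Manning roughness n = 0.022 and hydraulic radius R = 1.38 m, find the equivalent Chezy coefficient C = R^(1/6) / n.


The Chezy coefficient relates to Manning's n through C = R^(1/6) / n.
R^(1/6) = 1.38^(1/6) = 1.055148.
C = 1.055148 / 0.022 = 47.96 m^(1/2)/s.

47.96


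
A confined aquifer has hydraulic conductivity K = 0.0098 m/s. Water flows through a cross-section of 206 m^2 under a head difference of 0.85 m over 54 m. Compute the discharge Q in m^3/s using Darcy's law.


Darcy's law: Q = K * A * i, where i = dh/L.
Hydraulic gradient i = 0.85 / 54 = 0.015741.
Q = 0.0098 * 206 * 0.015741
  = 0.0318 m^3/s.

0.0318


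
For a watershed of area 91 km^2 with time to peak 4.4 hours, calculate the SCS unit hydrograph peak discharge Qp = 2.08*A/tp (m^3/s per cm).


SCS formula: Qp = 2.08 * A / tp.
Qp = 2.08 * 91 / 4.4
   = 189.28 / 4.4
   = 43.02 m^3/s per cm.

43.02


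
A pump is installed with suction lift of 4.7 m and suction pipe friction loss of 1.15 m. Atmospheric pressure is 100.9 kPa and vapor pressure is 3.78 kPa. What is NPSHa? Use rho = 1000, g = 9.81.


NPSHa = p_atm/(rho*g) - z_s - hf_s - p_vap/(rho*g).
p_atm/(rho*g) = 100.9*1000 / (1000*9.81) = 10.285 m.
p_vap/(rho*g) = 3.78*1000 / (1000*9.81) = 0.385 m.
NPSHa = 10.285 - 4.7 - 1.15 - 0.385
      = 4.05 m.

4.05


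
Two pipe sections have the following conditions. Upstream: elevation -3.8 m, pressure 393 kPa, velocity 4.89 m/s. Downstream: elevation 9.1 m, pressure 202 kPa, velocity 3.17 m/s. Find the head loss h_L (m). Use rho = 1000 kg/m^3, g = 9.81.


Total head at each section: H = z + p/(rho*g) + V^2/(2g).
H1 = -3.8 + 393*1000/(1000*9.81) + 4.89^2/(2*9.81)
   = -3.8 + 40.061 + 1.2188
   = 37.48 m.
H2 = 9.1 + 202*1000/(1000*9.81) + 3.17^2/(2*9.81)
   = 9.1 + 20.591 + 0.5122
   = 30.203 m.
h_L = H1 - H2 = 37.48 - 30.203 = 7.277 m.

7.277


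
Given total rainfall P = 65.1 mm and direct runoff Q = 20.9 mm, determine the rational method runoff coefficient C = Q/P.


The runoff coefficient C = runoff depth / rainfall depth.
C = 20.9 / 65.1
  = 0.321.

0.321


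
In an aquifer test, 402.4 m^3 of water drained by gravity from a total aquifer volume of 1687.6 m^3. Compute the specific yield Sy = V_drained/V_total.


Specific yield Sy = Volume drained / Total volume.
Sy = 402.4 / 1687.6
   = 0.2384.

0.2384


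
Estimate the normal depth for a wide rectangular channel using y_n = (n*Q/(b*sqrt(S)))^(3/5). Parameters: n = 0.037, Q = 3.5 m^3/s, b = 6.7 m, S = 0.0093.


We use the wide-channel approximation y_n = (n*Q/(b*sqrt(S)))^(3/5).
sqrt(S) = sqrt(0.0093) = 0.096437.
Numerator: n*Q = 0.037 * 3.5 = 0.1295.
Denominator: b*sqrt(S) = 6.7 * 0.096437 = 0.646128.
arg = 0.2004.
y_n = 0.2004^(3/5) = 0.3812 m.

0.3812


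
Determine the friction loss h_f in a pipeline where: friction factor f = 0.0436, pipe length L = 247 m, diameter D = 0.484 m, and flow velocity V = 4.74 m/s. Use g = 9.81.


Darcy-Weisbach equation: h_f = f * (L/D) * V^2/(2g).
f * L/D = 0.0436 * 247/0.484 = 22.2504.
V^2/(2g) = 4.74^2 / (2*9.81) = 22.4676 / 19.62 = 1.1451 m.
h_f = 22.2504 * 1.1451 = 25.48 m.

25.48


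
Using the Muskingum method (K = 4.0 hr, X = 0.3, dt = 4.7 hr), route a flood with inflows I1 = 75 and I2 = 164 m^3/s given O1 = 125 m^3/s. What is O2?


Muskingum coefficients:
denom = 2*K*(1-X) + dt = 2*4.0*(1-0.3) + 4.7 = 10.3.
C0 = (dt - 2*K*X)/denom = (4.7 - 2*4.0*0.3)/10.3 = 0.2233.
C1 = (dt + 2*K*X)/denom = (4.7 + 2*4.0*0.3)/10.3 = 0.6893.
C2 = (2*K*(1-X) - dt)/denom = 0.0874.
O2 = C0*I2 + C1*I1 + C2*O1
   = 0.2233*164 + 0.6893*75 + 0.0874*125
   = 99.24 m^3/s.

99.24


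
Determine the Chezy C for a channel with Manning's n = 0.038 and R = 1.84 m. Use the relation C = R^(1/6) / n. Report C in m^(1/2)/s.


The Chezy coefficient relates to Manning's n through C = R^(1/6) / n.
R^(1/6) = 1.84^(1/6) = 1.106971.
C = 1.106971 / 0.038 = 29.13 m^(1/2)/s.

29.13


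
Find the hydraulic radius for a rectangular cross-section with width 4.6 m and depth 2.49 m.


For a rectangular section:
Flow area A = b * y = 4.6 * 2.49 = 11.45 m^2.
Wetted perimeter P = b + 2y = 4.6 + 2*2.49 = 9.58 m.
Hydraulic radius R = A/P = 11.45 / 9.58 = 1.1956 m.

1.1956


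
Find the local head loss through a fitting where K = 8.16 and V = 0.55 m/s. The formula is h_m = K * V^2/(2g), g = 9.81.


Minor loss formula: h_m = K * V^2/(2g).
V^2 = 0.55^2 = 0.3025.
V^2/(2g) = 0.3025 / 19.62 = 0.0154 m.
h_m = 8.16 * 0.0154 = 0.1258 m.

0.1258


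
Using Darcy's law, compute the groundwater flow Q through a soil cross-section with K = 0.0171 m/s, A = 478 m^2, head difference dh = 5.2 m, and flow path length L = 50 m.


Darcy's law: Q = K * A * i, where i = dh/L.
Hydraulic gradient i = 5.2 / 50 = 0.104.
Q = 0.0171 * 478 * 0.104
  = 0.8501 m^3/s.

0.8501


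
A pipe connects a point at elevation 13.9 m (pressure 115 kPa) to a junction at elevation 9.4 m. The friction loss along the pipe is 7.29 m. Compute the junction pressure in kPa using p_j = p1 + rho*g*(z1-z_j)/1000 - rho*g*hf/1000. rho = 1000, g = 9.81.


Junction pressure: p_j = p1 + rho*g*(z1 - z_j)/1000 - rho*g*hf/1000.
Elevation term = 1000*9.81*(13.9 - 9.4)/1000 = 44.145 kPa.
Friction term = 1000*9.81*7.29/1000 = 71.515 kPa.
p_j = 115 + 44.145 - 71.515 = 87.63 kPa.

87.63


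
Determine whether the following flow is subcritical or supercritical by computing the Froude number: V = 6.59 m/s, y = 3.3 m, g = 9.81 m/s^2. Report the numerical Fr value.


The Froude number is defined as Fr = V / sqrt(g*y).
g*y = 9.81 * 3.3 = 32.373.
sqrt(g*y) = sqrt(32.373) = 5.6897.
Fr = 6.59 / 5.6897 = 1.1582.
Since Fr > 1, the flow is supercritical.

1.1582


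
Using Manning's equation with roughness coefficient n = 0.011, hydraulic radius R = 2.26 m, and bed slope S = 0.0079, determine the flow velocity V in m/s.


Manning's equation gives V = (1/n) * R^(2/3) * S^(1/2).
First, compute R^(2/3) = 2.26^(2/3) = 1.7222.
Next, S^(1/2) = 0.0079^(1/2) = 0.088882.
Then 1/n = 1/0.011 = 90.91.
V = 90.91 * 1.7222 * 0.088882 = 13.9153 m/s.

13.9153


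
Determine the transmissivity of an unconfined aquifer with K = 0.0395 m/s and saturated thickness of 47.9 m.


Transmissivity is defined as T = K * h.
T = 0.0395 * 47.9
  = 1.8921 m^2/s.

1.8921


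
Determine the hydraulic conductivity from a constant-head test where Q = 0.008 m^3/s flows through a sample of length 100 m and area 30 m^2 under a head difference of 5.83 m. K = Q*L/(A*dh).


From K = Q*L / (A*dh):
Numerator: Q*L = 0.008 * 100 = 0.8.
Denominator: A*dh = 30 * 5.83 = 174.9.
K = 0.8 / 174.9 = 0.004574 m/s.

0.004574


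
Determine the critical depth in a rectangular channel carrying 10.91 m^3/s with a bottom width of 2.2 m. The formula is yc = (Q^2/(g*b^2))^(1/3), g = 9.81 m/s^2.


Using yc = (Q^2 / (g * b^2))^(1/3):
Q^2 = 10.91^2 = 119.03.
g * b^2 = 9.81 * 2.2^2 = 9.81 * 4.84 = 47.48.
Q^2 / (g*b^2) = 119.03 / 47.48 = 2.507.
yc = 2.507^(1/3) = 1.3585 m.

1.3585


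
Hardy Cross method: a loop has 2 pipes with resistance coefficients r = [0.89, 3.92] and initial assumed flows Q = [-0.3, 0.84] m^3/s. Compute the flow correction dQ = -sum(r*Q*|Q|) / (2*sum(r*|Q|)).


Numerator terms (r*Q*|Q|): 0.89*-0.3*|-0.3| = -0.0801; 3.92*0.84*|0.84| = 2.766.
Sum of numerator = 2.6859.
Denominator terms (r*|Q|): 0.89*|-0.3| = 0.267; 3.92*|0.84| = 3.2928.
2 * sum of denominator = 2 * 3.5598 = 7.1196.
dQ = -2.6859 / 7.1196 = -0.3772 m^3/s.

-0.3772


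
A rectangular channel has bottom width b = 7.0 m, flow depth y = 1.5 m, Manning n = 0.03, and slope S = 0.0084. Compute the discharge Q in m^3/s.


For a rectangular channel, the cross-sectional area A = b * y = 7.0 * 1.5 = 10.5 m^2.
The wetted perimeter P = b + 2y = 7.0 + 2*1.5 = 10.0 m.
Hydraulic radius R = A/P = 10.5/10.0 = 1.05 m.
Velocity V = (1/n)*R^(2/3)*S^(1/2) = (1/0.03)*1.05^(2/3)*0.0084^(1/2) = 3.1561 m/s.
Discharge Q = A * V = 10.5 * 3.1561 = 33.139 m^3/s.

33.139


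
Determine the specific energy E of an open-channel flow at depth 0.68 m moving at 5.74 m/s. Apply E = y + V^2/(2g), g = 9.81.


Specific energy E = y + V^2/(2g).
Velocity head = V^2/(2g) = 5.74^2 / (2*9.81) = 32.9476 / 19.62 = 1.6793 m.
E = 0.68 + 1.6793 = 2.3593 m.

2.3593


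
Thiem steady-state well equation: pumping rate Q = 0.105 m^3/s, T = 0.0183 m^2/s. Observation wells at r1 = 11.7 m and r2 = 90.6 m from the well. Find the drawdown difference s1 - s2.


Thiem equation: s1 - s2 = Q/(2*pi*T) * ln(r2/r1).
ln(r2/r1) = ln(90.6/11.7) = 2.0469.
Q/(2*pi*T) = 0.105 / (2*pi*0.0183) = 0.105 / 0.115 = 0.9132.
s1 - s2 = 0.9132 * 2.0469 = 1.8692 m.

1.8692


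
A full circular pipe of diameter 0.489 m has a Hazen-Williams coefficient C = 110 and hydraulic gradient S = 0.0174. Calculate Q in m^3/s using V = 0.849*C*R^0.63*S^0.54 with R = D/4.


For a full circular pipe, R = D/4 = 0.489/4 = 0.1222 m.
V = 0.849 * 110 * 0.1222^0.63 * 0.0174^0.54
  = 0.849 * 110 * 0.266052 * 0.112175
  = 2.7872 m/s.
Pipe area A = pi*D^2/4 = pi*0.489^2/4 = 0.1878 m^2.
Q = A * V = 0.1878 * 2.7872 = 0.5234 m^3/s.

0.5234


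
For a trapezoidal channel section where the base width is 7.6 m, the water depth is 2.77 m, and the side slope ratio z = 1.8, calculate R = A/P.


For a trapezoidal section with side slope z:
A = (b + z*y)*y = (7.6 + 1.8*2.77)*2.77 = 34.863 m^2.
P = b + 2*y*sqrt(1 + z^2) = 7.6 + 2*2.77*sqrt(1 + 1.8^2) = 19.008 m.
R = A/P = 34.863 / 19.008 = 1.8342 m.

1.8342


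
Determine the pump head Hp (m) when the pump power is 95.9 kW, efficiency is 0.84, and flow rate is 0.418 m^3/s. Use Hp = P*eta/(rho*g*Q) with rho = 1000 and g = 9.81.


Pump head formula: Hp = P * eta / (rho * g * Q).
Numerator: P * eta = 95.9 * 1000 * 0.84 = 80556.0 W.
Denominator: rho * g * Q = 1000 * 9.81 * 0.418 = 4100.58.
Hp = 80556.0 / 4100.58 = 19.65 m.

19.65


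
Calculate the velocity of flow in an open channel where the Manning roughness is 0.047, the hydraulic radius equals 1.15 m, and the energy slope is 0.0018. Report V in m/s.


Manning's equation gives V = (1/n) * R^(2/3) * S^(1/2).
First, compute R^(2/3) = 1.15^(2/3) = 1.0977.
Next, S^(1/2) = 0.0018^(1/2) = 0.042426.
Then 1/n = 1/0.047 = 21.28.
V = 21.28 * 1.0977 * 0.042426 = 0.9908 m/s.

0.9908


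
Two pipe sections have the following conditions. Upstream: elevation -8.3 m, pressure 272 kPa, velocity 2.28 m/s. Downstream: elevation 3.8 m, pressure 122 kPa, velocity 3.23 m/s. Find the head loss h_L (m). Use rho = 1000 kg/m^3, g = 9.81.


Total head at each section: H = z + p/(rho*g) + V^2/(2g).
H1 = -8.3 + 272*1000/(1000*9.81) + 2.28^2/(2*9.81)
   = -8.3 + 27.727 + 0.265
   = 19.692 m.
H2 = 3.8 + 122*1000/(1000*9.81) + 3.23^2/(2*9.81)
   = 3.8 + 12.436 + 0.5317
   = 16.768 m.
h_L = H1 - H2 = 19.692 - 16.768 = 2.924 m.

2.924


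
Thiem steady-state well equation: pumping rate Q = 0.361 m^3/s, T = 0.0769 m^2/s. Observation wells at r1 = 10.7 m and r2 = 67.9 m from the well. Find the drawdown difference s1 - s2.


Thiem equation: s1 - s2 = Q/(2*pi*T) * ln(r2/r1).
ln(r2/r1) = ln(67.9/10.7) = 1.8478.
Q/(2*pi*T) = 0.361 / (2*pi*0.0769) = 0.361 / 0.4832 = 0.7471.
s1 - s2 = 0.7471 * 1.8478 = 1.3806 m.

1.3806


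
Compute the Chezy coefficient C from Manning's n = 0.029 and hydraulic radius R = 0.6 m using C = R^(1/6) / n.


The Chezy coefficient relates to Manning's n through C = R^(1/6) / n.
R^(1/6) = 0.6^(1/6) = 0.918386.
C = 0.918386 / 0.029 = 31.67 m^(1/2)/s.

31.67


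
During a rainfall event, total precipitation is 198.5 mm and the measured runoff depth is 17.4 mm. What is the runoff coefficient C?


The runoff coefficient C = runoff depth / rainfall depth.
C = 17.4 / 198.5
  = 0.0877.

0.0877


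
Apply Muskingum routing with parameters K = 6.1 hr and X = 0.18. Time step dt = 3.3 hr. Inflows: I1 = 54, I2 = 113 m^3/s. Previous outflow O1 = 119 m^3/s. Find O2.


Muskingum coefficients:
denom = 2*K*(1-X) + dt = 2*6.1*(1-0.18) + 3.3 = 13.304.
C0 = (dt - 2*K*X)/denom = (3.3 - 2*6.1*0.18)/13.304 = 0.083.
C1 = (dt + 2*K*X)/denom = (3.3 + 2*6.1*0.18)/13.304 = 0.4131.
C2 = (2*K*(1-X) - dt)/denom = 0.5039.
O2 = C0*I2 + C1*I1 + C2*O1
   = 0.083*113 + 0.4131*54 + 0.5039*119
   = 91.65 m^3/s.

91.65


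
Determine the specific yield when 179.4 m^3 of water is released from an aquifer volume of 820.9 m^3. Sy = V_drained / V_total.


Specific yield Sy = Volume drained / Total volume.
Sy = 179.4 / 820.9
   = 0.2185.

0.2185


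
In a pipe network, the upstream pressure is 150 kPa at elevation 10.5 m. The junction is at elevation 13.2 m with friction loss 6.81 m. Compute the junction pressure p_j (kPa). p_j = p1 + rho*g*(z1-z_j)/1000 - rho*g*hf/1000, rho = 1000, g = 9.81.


Junction pressure: p_j = p1 + rho*g*(z1 - z_j)/1000 - rho*g*hf/1000.
Elevation term = 1000*9.81*(10.5 - 13.2)/1000 = -26.487 kPa.
Friction term = 1000*9.81*6.81/1000 = 66.806 kPa.
p_j = 150 + -26.487 - 66.806 = 56.71 kPa.

56.71


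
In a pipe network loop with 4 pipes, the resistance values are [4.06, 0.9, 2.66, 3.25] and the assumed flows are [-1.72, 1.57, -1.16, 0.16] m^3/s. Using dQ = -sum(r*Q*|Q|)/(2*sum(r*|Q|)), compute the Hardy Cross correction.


Numerator terms (r*Q*|Q|): 4.06*-1.72*|-1.72| = -12.0111; 0.9*1.57*|1.57| = 2.2184; 2.66*-1.16*|-1.16| = -3.5793; 3.25*0.16*|0.16| = 0.0832.
Sum of numerator = -13.2888.
Denominator terms (r*|Q|): 4.06*|-1.72| = 6.9832; 0.9*|1.57| = 1.413; 2.66*|-1.16| = 3.0856; 3.25*|0.16| = 0.52.
2 * sum of denominator = 2 * 12.0018 = 24.0036.
dQ = --13.2888 / 24.0036 = 0.5536 m^3/s.

0.5536


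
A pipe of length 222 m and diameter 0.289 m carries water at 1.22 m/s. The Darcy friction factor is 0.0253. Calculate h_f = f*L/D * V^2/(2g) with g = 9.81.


Darcy-Weisbach equation: h_f = f * (L/D) * V^2/(2g).
f * L/D = 0.0253 * 222/0.289 = 19.4346.
V^2/(2g) = 1.22^2 / (2*9.81) = 1.4884 / 19.62 = 0.0759 m.
h_f = 19.4346 * 0.0759 = 1.474 m.

1.474


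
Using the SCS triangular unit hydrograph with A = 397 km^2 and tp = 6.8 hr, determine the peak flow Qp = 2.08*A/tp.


SCS formula: Qp = 2.08 * A / tp.
Qp = 2.08 * 397 / 6.8
   = 825.76 / 6.8
   = 121.44 m^3/s per cm.

121.44


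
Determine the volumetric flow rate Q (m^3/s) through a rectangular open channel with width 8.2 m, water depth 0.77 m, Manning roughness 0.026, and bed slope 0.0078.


For a rectangular channel, the cross-sectional area A = b * y = 8.2 * 0.77 = 6.31 m^2.
The wetted perimeter P = b + 2y = 8.2 + 2*0.77 = 9.74 m.
Hydraulic radius R = A/P = 6.31/9.74 = 0.6483 m.
Velocity V = (1/n)*R^(2/3)*S^(1/2) = (1/0.026)*0.6483^(2/3)*0.0078^(1/2) = 2.5443 m/s.
Discharge Q = A * V = 6.31 * 2.5443 = 16.065 m^3/s.

16.065


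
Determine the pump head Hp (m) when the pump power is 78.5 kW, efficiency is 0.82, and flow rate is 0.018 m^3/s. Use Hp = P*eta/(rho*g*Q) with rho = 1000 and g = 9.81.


Pump head formula: Hp = P * eta / (rho * g * Q).
Numerator: P * eta = 78.5 * 1000 * 0.82 = 64370.0 W.
Denominator: rho * g * Q = 1000 * 9.81 * 0.018 = 176.58.
Hp = 64370.0 / 176.58 = 364.54 m.

364.54


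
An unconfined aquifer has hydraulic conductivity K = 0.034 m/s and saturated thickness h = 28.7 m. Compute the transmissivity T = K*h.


Transmissivity is defined as T = K * h.
T = 0.034 * 28.7
  = 0.9758 m^2/s.

0.9758


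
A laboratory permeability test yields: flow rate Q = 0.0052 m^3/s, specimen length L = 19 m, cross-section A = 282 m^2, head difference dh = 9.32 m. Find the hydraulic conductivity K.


From K = Q*L / (A*dh):
Numerator: Q*L = 0.0052 * 19 = 0.0988.
Denominator: A*dh = 282 * 9.32 = 2628.24.
K = 0.0988 / 2628.24 = 3.8e-05 m/s.

3.8e-05


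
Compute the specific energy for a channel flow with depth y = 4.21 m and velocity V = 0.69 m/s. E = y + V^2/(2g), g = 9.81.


Specific energy E = y + V^2/(2g).
Velocity head = V^2/(2g) = 0.69^2 / (2*9.81) = 0.4761 / 19.62 = 0.0243 m.
E = 4.21 + 0.0243 = 4.2343 m.

4.2343


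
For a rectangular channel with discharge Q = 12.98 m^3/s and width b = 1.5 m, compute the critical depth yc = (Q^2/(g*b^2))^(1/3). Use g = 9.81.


Using yc = (Q^2 / (g * b^2))^(1/3):
Q^2 = 12.98^2 = 168.48.
g * b^2 = 9.81 * 1.5^2 = 9.81 * 2.25 = 22.07.
Q^2 / (g*b^2) = 168.48 / 22.07 = 7.6339.
yc = 7.6339^(1/3) = 1.9689 m.

1.9689


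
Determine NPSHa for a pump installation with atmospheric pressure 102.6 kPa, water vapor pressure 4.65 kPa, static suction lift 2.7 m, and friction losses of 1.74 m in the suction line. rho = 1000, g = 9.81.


NPSHa = p_atm/(rho*g) - z_s - hf_s - p_vap/(rho*g).
p_atm/(rho*g) = 102.6*1000 / (1000*9.81) = 10.459 m.
p_vap/(rho*g) = 4.65*1000 / (1000*9.81) = 0.474 m.
NPSHa = 10.459 - 2.7 - 1.74 - 0.474
      = 5.54 m.

5.54


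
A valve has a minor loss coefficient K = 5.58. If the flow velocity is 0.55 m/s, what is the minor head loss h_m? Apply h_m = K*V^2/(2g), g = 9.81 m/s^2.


Minor loss formula: h_m = K * V^2/(2g).
V^2 = 0.55^2 = 0.3025.
V^2/(2g) = 0.3025 / 19.62 = 0.0154 m.
h_m = 5.58 * 0.0154 = 0.086 m.

0.086


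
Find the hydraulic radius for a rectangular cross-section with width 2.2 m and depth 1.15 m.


For a rectangular section:
Flow area A = b * y = 2.2 * 1.15 = 2.53 m^2.
Wetted perimeter P = b + 2y = 2.2 + 2*1.15 = 4.5 m.
Hydraulic radius R = A/P = 2.53 / 4.5 = 0.5622 m.

0.5622


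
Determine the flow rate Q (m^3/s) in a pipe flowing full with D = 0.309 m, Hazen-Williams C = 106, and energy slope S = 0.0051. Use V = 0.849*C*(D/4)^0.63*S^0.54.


For a full circular pipe, R = D/4 = 0.309/4 = 0.0772 m.
V = 0.849 * 106 * 0.0772^0.63 * 0.0051^0.54
  = 0.849 * 106 * 0.19924 * 0.057821
  = 1.0368 m/s.
Pipe area A = pi*D^2/4 = pi*0.309^2/4 = 0.075 m^2.
Q = A * V = 0.075 * 1.0368 = 0.0777 m^3/s.

0.0777


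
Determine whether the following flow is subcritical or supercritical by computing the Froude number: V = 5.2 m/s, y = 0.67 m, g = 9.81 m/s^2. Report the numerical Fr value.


The Froude number is defined as Fr = V / sqrt(g*y).
g*y = 9.81 * 0.67 = 6.5727.
sqrt(g*y) = sqrt(6.5727) = 2.5637.
Fr = 5.2 / 2.5637 = 2.0283.
Since Fr > 1, the flow is supercritical.

2.0283


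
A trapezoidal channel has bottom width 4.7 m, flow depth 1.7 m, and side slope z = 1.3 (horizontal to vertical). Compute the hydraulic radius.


For a trapezoidal section with side slope z:
A = (b + z*y)*y = (4.7 + 1.3*1.7)*1.7 = 11.747 m^2.
P = b + 2*y*sqrt(1 + z^2) = 4.7 + 2*1.7*sqrt(1 + 1.3^2) = 10.276 m.
R = A/P = 11.747 / 10.276 = 1.1431 m.

1.1431


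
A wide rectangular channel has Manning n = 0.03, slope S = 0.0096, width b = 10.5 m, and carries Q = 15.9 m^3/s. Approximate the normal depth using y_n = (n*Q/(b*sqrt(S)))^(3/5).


We use the wide-channel approximation y_n = (n*Q/(b*sqrt(S)))^(3/5).
sqrt(S) = sqrt(0.0096) = 0.09798.
Numerator: n*Q = 0.03 * 15.9 = 0.477.
Denominator: b*sqrt(S) = 10.5 * 0.09798 = 1.02879.
arg = 0.4637.
y_n = 0.4637^(3/5) = 0.6305 m.

0.6305


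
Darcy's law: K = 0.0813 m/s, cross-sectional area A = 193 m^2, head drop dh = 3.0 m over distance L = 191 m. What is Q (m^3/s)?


Darcy's law: Q = K * A * i, where i = dh/L.
Hydraulic gradient i = 3.0 / 191 = 0.015707.
Q = 0.0813 * 193 * 0.015707
  = 0.2465 m^3/s.

0.2465


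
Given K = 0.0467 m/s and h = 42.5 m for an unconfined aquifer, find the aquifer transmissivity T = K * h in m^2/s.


Transmissivity is defined as T = K * h.
T = 0.0467 * 42.5
  = 1.9848 m^2/s.

1.9848


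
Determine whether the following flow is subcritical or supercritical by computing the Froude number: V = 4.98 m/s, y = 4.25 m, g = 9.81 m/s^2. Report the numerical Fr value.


The Froude number is defined as Fr = V / sqrt(g*y).
g*y = 9.81 * 4.25 = 41.6925.
sqrt(g*y) = sqrt(41.6925) = 6.457.
Fr = 4.98 / 6.457 = 0.7713.
Since Fr < 1, the flow is subcritical.

0.7713


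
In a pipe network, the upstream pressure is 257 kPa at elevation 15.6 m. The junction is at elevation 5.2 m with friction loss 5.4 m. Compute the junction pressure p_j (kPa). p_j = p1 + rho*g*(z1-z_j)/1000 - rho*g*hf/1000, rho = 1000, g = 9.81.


Junction pressure: p_j = p1 + rho*g*(z1 - z_j)/1000 - rho*g*hf/1000.
Elevation term = 1000*9.81*(15.6 - 5.2)/1000 = 102.024 kPa.
Friction term = 1000*9.81*5.4/1000 = 52.974 kPa.
p_j = 257 + 102.024 - 52.974 = 306.05 kPa.

306.05


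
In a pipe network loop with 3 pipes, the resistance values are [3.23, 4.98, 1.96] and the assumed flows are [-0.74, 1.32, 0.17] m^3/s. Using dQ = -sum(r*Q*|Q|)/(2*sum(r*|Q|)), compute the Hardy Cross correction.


Numerator terms (r*Q*|Q|): 3.23*-0.74*|-0.74| = -1.7687; 4.98*1.32*|1.32| = 8.6772; 1.96*0.17*|0.17| = 0.0566.
Sum of numerator = 6.965.
Denominator terms (r*|Q|): 3.23*|-0.74| = 2.3902; 4.98*|1.32| = 6.5736; 1.96*|0.17| = 0.3332.
2 * sum of denominator = 2 * 9.297 = 18.594.
dQ = -6.965 / 18.594 = -0.3746 m^3/s.

-0.3746
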